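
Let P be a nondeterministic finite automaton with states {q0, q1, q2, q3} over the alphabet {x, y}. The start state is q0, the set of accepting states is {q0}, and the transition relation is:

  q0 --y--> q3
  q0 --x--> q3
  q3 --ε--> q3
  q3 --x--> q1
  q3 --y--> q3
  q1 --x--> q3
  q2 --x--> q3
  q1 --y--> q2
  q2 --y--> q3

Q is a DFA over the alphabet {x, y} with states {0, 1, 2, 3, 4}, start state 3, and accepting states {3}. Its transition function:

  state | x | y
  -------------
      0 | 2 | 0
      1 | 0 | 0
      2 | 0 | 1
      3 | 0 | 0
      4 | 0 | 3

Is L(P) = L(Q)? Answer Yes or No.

Exploring the product automaton P × Q from the start pair (q0, 3), following both machines on each input symbol, reaches 4 state pairs: (q0, 3), (q3, 0), (q1, 2), (q2, 1).
P accepts in {q0} and Q accepts in {3}. In every reachable pair the two components are either both accepting — (q0, 3) — or both non-accepting, so no string is accepted by exactly one of the machines: L(P) \ L(Q) and L(Q) \ L(P) are both empty.
Hence every string is accepted by P iff it is accepted by Q, and the two languages coincide.

Yes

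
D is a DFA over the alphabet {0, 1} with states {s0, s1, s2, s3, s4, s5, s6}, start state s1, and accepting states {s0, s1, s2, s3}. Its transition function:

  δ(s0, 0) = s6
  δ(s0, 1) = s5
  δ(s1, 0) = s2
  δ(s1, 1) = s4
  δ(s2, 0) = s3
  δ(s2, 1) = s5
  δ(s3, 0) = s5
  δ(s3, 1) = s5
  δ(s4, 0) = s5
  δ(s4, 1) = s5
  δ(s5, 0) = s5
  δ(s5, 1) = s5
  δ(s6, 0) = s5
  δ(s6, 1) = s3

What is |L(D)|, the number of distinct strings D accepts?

3

The useful subgraph on states {s1, s2, s3} is acyclic, so L(D) is finite; the longest accepting path visits 3 useful states, giving maximum string length 2.
Counting accepting paths from s1 by length: 1 of length 0, 1 of length 1, 1 of length 2. Total 3.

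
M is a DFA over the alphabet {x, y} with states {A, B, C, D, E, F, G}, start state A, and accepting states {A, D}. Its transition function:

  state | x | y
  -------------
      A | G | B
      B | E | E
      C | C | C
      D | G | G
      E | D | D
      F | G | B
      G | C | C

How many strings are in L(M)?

5

The useful subgraph on states {A, B, D, E} is acyclic, so L(M) is finite; the longest accepting path visits 4 useful states, giving maximum string length 3.
Counting accepting paths from A by length: 1 of length 0, 4 of length 3. Total 5.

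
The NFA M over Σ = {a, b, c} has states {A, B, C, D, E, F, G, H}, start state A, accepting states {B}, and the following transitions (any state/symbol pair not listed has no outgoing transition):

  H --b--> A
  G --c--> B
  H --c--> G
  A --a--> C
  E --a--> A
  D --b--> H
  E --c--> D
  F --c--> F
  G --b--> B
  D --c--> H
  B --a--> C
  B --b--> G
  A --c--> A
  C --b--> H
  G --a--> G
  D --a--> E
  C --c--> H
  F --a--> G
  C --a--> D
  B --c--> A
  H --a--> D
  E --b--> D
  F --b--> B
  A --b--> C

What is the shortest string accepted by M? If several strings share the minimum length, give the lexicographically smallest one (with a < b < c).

abcb

A breadth-first search from A reaches an accepting state first via the path A → C → H → G → B on input abcb.
No string of length < 4 is accepted (BFS exhausts all shorter strings without reaching an accepting state), and abcb is the lexicographically least accepting string of length 4.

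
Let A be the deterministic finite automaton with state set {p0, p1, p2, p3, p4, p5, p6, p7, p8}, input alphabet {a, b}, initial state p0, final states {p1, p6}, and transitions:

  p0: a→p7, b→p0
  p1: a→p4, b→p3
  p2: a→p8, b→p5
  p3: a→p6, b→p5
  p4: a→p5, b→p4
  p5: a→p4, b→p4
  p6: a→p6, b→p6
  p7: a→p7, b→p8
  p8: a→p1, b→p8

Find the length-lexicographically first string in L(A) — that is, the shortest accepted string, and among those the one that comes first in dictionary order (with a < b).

A breadth-first search from p0 reaches an accepting state first via the path p0 → p7 → p8 → p1 on input aba.
No string of length < 3 is accepted (BFS exhausts all shorter strings without reaching an accepting state), and aba is the lexicographically least accepting string of length 3.

aba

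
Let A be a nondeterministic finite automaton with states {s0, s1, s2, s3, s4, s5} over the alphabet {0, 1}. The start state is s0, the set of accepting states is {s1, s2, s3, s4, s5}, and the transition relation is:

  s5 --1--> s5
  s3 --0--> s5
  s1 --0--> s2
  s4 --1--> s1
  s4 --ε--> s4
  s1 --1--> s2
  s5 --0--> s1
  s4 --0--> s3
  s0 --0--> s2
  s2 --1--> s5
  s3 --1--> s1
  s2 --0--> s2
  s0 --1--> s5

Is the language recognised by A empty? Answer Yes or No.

The string 0 is accepted: the run s0 → s2 ends in the accepting state s2.
Since at least one string is accepted, L(A) is not empty.

No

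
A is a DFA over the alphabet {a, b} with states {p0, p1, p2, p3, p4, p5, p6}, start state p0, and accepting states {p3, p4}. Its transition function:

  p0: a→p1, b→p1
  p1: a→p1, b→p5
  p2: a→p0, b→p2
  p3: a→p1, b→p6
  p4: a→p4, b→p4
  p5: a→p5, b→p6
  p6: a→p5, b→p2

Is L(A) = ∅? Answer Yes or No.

Yes

The states reachable from the start state are {p0, p1, p2, p5, p6}.
None of the accepting states {p3, p4} is reachable, so no string is accepted and L(A) = ∅.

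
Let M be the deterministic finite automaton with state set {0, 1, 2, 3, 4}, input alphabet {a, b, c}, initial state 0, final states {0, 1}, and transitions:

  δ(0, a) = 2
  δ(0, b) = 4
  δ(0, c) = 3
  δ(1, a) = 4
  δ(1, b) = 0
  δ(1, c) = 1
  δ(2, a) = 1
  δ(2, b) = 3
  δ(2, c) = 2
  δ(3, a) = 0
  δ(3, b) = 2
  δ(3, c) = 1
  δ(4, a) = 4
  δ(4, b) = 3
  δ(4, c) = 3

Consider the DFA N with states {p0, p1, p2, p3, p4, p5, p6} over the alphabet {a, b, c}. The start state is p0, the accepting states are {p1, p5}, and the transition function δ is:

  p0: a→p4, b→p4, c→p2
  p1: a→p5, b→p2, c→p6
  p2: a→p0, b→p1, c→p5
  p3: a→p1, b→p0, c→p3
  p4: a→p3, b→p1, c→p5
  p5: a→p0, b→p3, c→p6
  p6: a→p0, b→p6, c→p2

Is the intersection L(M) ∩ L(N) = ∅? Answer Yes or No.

No

The string cc is accepted by both M and N.
Hence L(M) ∩ L(N) ≠ ∅.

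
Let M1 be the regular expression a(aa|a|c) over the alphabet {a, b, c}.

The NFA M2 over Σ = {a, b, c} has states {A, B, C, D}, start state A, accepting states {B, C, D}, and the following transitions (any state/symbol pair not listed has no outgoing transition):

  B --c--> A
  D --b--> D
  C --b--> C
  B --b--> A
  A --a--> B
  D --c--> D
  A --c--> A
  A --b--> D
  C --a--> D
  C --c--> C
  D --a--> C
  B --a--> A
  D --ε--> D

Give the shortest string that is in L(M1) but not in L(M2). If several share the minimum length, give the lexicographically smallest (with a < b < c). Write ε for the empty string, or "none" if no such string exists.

The string aa is accepted by M1 but not by M2.
No shorter string lies in the difference, and aa is the lexicographically first length-2 string in L(M1) \ L(M2).

aa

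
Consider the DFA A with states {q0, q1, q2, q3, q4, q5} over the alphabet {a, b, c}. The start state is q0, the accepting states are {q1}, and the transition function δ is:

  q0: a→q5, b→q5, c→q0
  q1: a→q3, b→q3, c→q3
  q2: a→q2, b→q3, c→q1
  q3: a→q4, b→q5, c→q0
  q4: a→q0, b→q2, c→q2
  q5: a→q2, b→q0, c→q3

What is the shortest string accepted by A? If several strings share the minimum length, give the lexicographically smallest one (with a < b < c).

A breadth-first search from q0 reaches an accepting state first via the path q0 → q5 → q2 → q1 on input aac.
No string of length < 3 is accepted (BFS exhausts all shorter strings without reaching an accepting state), and aac is the lexicographically least accepting string of length 3.

aac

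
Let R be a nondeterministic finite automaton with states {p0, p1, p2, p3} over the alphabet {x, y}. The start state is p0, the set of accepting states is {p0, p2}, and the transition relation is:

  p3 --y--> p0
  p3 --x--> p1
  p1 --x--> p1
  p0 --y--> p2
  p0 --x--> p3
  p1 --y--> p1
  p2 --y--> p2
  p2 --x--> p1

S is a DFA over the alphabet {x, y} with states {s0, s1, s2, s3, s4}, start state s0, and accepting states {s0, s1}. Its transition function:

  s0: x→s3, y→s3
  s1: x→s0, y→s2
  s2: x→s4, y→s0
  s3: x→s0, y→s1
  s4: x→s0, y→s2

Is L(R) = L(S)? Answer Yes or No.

The string y is accepted by R but rejected by S.
So L(R) ≠ L(S).

No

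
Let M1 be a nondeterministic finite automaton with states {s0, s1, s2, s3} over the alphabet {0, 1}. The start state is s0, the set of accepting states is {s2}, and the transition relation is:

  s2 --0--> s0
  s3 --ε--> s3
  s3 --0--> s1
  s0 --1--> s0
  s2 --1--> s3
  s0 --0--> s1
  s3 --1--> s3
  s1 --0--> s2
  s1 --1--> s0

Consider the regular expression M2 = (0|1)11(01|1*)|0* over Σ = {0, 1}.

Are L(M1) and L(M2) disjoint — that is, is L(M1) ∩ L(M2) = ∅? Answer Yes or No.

No

The string 00 is accepted by both M1 and M2.
Hence L(M1) ∩ L(M2) ≠ ∅.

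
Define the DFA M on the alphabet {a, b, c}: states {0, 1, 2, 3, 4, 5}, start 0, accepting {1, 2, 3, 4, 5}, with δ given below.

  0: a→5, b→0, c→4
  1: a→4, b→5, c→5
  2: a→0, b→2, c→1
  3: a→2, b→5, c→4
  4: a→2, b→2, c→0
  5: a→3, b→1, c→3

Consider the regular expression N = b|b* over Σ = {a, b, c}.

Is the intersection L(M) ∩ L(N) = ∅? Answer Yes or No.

Converting the expression N to a DFA (subset construction, then merging equivalent states) gives the minimal DFA with states {n0, n1}, start state n0, accepting states {n0} and transitions n0: a→n1, b→n0, c→n1; n1: a→n1, b→n1, c→n1.
Exploring the product automaton M × N from the start pair (0, n0), following both machines on each input symbol, reaches 7 state pairs: (0, n0), (5, n1), (4, n1), (3, n1), (1, n1), (2, n1), (0, n1).
M accepts in {1, 2, 3, 4, 5} and N accepts in {n0}; no reachable pair has both components accepting, so no string drives both machines to acceptance simultaneously and L(M) ∩ L(N) = ∅.
So no string is accepted by both, and the intersection is empty.

Yes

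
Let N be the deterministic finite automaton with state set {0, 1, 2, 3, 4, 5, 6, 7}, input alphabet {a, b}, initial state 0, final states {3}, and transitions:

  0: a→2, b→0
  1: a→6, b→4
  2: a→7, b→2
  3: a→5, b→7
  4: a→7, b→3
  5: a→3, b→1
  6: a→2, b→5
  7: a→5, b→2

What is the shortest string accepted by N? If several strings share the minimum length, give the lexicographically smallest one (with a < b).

aaaa

A breadth-first search from 0 reaches an accepting state first via the path 0 → 2 → 7 → 5 → 3 on input aaaa.
No string of length < 4 is accepted (BFS exhausts all shorter strings without reaching an accepting state), and aaaa is the lexicographically least accepting string of length 4.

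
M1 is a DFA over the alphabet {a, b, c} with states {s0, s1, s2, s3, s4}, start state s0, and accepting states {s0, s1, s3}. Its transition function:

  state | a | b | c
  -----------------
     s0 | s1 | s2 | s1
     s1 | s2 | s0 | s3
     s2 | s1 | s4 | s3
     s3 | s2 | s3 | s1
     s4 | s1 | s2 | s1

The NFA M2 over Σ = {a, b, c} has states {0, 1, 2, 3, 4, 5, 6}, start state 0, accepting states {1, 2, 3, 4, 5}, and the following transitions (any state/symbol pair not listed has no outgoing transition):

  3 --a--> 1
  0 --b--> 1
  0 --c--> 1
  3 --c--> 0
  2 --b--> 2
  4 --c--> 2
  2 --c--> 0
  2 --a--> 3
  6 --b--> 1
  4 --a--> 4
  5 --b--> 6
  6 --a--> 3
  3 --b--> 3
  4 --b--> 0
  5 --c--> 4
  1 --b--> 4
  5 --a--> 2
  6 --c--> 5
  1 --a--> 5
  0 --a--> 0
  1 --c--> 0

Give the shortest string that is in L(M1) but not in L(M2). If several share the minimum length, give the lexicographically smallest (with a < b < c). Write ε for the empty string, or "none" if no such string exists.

ε

The empty string ε is accepted by M1 but not by M2.
Since ε is the unique shortest string, it is the required witness.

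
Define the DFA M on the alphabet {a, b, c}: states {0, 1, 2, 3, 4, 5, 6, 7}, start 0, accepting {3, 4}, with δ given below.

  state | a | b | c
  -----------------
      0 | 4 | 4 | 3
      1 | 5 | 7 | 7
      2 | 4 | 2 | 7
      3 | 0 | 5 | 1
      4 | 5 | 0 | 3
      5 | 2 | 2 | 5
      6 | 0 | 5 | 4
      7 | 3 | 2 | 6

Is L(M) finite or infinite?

infinite

State 0 is reachable from the start and can reach an accepting state, and it lies on the cycle 0 → 3 → 0.
Traversing that cycle any number of times yields accepted strings of unbounded length, so the language is infinite.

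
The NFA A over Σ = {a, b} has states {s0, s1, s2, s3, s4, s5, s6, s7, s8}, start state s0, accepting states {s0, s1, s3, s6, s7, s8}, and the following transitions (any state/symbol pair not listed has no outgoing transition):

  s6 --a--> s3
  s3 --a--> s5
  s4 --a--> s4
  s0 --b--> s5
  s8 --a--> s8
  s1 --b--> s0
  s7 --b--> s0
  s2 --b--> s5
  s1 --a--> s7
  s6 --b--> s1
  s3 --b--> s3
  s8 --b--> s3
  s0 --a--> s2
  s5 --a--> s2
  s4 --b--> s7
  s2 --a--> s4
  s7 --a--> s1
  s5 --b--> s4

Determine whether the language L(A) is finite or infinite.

State s4 is reachable from the start and can reach an accepting state, and it lies on the cycle s4 → s4.
Traversing that cycle any number of times yields accepted strings of unbounded length, so the language is infinite.

infinite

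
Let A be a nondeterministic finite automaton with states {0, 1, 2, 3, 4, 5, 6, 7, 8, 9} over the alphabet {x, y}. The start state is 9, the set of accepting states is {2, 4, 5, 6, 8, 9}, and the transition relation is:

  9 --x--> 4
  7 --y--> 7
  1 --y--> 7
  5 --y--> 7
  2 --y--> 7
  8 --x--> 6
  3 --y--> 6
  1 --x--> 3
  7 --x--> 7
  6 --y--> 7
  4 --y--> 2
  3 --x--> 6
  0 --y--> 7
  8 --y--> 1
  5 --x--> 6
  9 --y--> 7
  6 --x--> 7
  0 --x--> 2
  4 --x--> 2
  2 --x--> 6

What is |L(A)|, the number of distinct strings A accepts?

The useful subgraph on states {2, 4, 6, 9} is acyclic, so L(A) is finite; the longest accepting path visits 4 useful states, giving maximum string length 3.
Counting accepting paths from 9 by length: 1 of length 0, 1 of length 1, 2 of length 2, 2 of length 3. Total 6.

6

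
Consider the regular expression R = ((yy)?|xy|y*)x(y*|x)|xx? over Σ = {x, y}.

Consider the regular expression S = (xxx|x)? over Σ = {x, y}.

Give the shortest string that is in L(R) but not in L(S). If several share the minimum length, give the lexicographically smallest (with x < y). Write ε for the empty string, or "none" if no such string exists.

xx

The string xx is accepted by R but not by S.
No shorter string lies in the difference, and xx is the lexicographically first length-2 string in L(R) \ L(S).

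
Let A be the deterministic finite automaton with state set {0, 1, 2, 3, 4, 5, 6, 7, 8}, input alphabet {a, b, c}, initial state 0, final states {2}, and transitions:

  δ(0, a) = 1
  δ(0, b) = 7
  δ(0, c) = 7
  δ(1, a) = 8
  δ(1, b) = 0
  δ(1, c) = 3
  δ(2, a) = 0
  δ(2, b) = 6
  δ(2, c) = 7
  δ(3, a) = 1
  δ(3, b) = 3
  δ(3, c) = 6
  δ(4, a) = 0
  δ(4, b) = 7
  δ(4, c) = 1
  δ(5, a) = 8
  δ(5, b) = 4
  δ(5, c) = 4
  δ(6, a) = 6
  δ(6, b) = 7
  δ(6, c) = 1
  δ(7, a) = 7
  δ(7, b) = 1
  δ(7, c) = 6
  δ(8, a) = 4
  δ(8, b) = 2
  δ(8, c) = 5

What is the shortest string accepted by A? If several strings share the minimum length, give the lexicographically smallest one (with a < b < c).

A breadth-first search from 0 reaches an accepting state first via the path 0 → 1 → 8 → 2 on input aab.
No string of length < 3 is accepted (BFS exhausts all shorter strings without reaching an accepting state), and aab is the lexicographically least accepting string of length 3.

aab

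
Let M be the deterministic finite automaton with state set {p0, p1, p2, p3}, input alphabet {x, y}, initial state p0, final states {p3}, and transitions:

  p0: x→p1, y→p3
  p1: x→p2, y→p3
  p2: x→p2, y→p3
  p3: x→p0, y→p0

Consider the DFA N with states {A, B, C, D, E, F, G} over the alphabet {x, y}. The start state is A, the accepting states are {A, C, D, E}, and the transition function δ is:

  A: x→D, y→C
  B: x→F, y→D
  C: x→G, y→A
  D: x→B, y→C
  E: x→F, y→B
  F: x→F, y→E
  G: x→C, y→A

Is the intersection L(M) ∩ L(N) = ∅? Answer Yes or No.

The string y is accepted by both M and N.
Hence L(M) ∩ L(N) ≠ ∅.

No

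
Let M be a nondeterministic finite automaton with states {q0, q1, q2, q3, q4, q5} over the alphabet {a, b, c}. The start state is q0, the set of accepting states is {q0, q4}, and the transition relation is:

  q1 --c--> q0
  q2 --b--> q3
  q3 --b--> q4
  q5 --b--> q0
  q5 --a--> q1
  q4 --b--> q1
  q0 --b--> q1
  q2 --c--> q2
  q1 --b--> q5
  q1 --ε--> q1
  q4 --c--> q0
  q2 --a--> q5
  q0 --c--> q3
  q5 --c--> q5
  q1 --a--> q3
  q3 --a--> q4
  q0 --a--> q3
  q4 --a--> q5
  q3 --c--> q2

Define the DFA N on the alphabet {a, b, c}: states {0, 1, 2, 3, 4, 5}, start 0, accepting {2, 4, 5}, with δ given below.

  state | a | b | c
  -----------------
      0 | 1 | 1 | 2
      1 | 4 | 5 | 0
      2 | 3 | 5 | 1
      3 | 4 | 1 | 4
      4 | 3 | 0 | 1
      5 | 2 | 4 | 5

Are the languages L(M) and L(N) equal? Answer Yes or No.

The empty string ε is accepted by M but rejected by N.
So L(M) ≠ L(N).

No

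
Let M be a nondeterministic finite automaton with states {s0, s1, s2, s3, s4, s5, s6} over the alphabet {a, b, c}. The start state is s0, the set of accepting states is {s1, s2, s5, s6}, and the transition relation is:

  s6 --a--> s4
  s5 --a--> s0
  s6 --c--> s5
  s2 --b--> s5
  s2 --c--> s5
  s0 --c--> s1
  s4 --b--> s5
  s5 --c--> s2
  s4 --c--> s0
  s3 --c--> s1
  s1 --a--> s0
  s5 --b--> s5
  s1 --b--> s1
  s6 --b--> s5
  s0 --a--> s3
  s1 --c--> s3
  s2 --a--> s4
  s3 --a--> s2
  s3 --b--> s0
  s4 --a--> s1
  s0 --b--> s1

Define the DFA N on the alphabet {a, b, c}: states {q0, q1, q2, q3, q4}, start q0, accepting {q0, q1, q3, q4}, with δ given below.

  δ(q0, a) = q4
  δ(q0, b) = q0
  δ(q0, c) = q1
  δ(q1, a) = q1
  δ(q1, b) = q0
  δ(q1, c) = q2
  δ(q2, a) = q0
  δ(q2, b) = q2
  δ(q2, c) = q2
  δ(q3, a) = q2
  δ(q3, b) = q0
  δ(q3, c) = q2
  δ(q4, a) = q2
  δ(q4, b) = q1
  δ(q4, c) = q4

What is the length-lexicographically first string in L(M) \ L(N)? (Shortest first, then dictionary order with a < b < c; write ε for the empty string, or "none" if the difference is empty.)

The string aa is accepted by M but not by N.
No shorter string lies in the difference, and aa is the lexicographically first length-2 string in L(M) \ L(N).

aa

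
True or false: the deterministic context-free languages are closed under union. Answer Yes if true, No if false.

No

{aⁿbⁿ : n≥0} and {aⁿb²ⁿ : n≥0} are each accepted by a deterministic PDA (push the a's; pop one per b, respectively one per two b's), but their union U is not. Suppose a DPDA M accepted U. Being deterministic, M has a single run on aⁿb²ⁿ, and since aⁿbⁿ ∈ U that run passes through an accepting configuration right after consuming the prefix aⁿbⁿ and then goes on to accept again after n more b's. Build an ordinary (nondeterministic) PDA M′ that simulates M on a's and b's and, at any moment when M is in an accepting state, may switch to a second mode in which it reads only c's, feeding each c to M as a b; M′ accepts when M does. Then M′ accepts aⁱbʲcᵏ (k≥1) exactly when both aⁱbʲ ∈ U and aⁱbʲ⁺ᵏ ∈ U, and checking the four cases (i=j or j=2i, combined with j+k=i or j+k=2i) leaves only i=j=k: so L(M′) ∩ a*b*c⁺ = {aⁿbⁿcⁿ : n≥1} would be context-free, which it is not (pumping lemma) — contradiction. (The union is an unambiguous CFL; it is determinism, not unambiguity, that fails.)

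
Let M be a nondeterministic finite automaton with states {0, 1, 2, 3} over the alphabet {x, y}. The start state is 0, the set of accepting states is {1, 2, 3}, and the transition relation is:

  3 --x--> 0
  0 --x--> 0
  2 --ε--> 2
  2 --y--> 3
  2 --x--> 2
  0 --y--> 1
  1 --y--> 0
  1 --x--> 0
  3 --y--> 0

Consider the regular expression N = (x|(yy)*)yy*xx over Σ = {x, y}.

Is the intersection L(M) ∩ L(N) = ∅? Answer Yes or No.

Yes

Converting the expression N to a DFA (subset construction, then merging equivalent states) gives the minimal DFA with states {n0, n1, n2, n3, n4, n5}, start state n0, accepting states {n5} and transitions n0: x→n1, y→n2; n1: x→n3, y→n2; n2: x→n4, y→n2; n3: x→n3, y→n3; n4: x→n5, y→n3; n5: x→n3, y→n3.
Exploring the product automaton M × N from the start pair (0, n0), following both machines on each input symbol, reaches 8 state pairs: (0, n0), (0, n1), (1, n2), (0, n3), (0, n4), (0, n2), (1, n3), (0, n5).
M accepts in {1, 2, 3} and N accepts in {n5}; no reachable pair has both components accepting, so no string drives both machines to acceptance simultaneously and L(M) ∩ L(N) = ∅.
So no string is accepted by both, and the intersection is empty.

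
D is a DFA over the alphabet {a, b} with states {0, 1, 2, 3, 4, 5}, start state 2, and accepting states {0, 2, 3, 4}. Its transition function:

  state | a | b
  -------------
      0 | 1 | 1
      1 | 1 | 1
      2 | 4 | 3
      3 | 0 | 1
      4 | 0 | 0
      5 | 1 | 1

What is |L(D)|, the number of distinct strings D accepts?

The useful subgraph on states {0, 2, 3, 4} is acyclic, so L(D) is finite; the longest accepting path visits 3 useful states, giving maximum string length 2.
Counting accepting paths from 2 by length: 1 of length 0, 2 of length 1, 3 of length 2. Total 6.

6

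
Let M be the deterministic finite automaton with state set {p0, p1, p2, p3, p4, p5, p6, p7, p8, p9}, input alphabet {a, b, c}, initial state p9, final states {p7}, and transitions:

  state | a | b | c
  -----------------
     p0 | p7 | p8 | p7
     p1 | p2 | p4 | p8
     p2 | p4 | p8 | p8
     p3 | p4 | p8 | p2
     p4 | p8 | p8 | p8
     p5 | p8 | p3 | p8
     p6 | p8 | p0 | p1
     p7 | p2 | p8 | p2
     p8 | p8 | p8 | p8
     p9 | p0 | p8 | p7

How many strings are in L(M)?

3

The useful subgraph on states {p0, p7, p9} is acyclic, so L(M) is finite; the longest accepting path visits 3 useful states, giving maximum string length 2.
Counting accepting paths from p9 by length: 1 of length 1, 2 of length 2. Total 3.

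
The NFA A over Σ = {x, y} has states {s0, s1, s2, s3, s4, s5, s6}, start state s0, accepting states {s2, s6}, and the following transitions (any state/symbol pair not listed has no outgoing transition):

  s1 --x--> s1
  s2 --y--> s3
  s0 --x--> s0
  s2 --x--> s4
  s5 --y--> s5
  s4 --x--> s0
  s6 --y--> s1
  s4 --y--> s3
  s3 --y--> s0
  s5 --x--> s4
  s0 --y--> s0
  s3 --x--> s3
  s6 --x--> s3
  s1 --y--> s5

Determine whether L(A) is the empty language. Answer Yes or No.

The states reachable from the start state are {s0}.
None of the accepting states {s2, s6} is reachable, so no string is accepted and L(A) = ∅.

Yes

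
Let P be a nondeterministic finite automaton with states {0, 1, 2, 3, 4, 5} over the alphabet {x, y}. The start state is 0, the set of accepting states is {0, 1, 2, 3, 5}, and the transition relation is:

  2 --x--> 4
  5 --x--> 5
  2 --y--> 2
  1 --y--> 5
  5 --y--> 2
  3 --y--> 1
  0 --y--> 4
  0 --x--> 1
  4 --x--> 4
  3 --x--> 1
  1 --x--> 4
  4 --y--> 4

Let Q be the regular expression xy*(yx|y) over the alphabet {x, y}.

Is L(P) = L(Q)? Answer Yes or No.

The empty string ε is accepted by P but rejected by Q.
So L(P) ≠ L(Q).

No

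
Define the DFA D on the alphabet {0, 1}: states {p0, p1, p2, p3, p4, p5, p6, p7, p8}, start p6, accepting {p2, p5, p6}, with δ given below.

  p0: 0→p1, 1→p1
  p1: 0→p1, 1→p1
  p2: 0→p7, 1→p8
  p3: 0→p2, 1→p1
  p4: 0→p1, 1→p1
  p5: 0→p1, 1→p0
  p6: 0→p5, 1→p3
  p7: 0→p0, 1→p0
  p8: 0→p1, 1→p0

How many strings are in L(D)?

3

The useful subgraph on states {p2, p3, p5, p6} is acyclic, so L(D) is finite; the longest accepting path visits 3 useful states, giving maximum string length 2.
Counting accepting paths from p6 by length: 1 of length 0, 1 of length 1, 1 of length 2. Total 3.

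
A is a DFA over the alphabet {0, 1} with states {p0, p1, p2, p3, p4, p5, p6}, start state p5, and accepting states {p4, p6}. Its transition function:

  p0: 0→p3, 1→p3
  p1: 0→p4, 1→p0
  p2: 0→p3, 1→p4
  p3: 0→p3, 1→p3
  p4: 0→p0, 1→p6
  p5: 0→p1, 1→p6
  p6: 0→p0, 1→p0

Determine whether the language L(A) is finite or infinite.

The useful states (reachable from p5 and able to reach an accepting state) are {p1, p4, p5, p6}.
Restricted to these states the transition graph has no cycle, so every accepting path has bounded length and L is finite.

finite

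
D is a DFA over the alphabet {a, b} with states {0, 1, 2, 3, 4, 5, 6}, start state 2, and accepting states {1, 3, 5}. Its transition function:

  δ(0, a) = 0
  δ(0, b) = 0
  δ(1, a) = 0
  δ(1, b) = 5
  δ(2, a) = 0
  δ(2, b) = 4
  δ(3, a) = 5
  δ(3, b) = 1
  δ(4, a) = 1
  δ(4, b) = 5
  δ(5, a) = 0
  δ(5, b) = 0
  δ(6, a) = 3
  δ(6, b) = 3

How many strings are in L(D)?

The useful subgraph on states {1, 2, 4, 5} is acyclic, so L(D) is finite; the longest accepting path visits 4 useful states, giving maximum string length 3.
Counting accepting paths from 2 by length: 2 of length 2, 1 of length 3. Total 3.

3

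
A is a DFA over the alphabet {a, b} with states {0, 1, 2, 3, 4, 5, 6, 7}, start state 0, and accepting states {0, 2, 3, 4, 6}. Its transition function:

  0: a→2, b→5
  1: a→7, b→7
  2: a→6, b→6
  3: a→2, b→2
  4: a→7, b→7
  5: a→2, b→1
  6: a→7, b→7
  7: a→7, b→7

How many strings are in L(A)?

7

The useful subgraph on states {0, 2, 5, 6} is acyclic, so L(A) is finite; the longest accepting path visits 4 useful states, giving maximum string length 3.
Counting accepting paths from 0 by length: 1 of length 0, 1 of length 1, 3 of length 2, 2 of length 3. Total 7.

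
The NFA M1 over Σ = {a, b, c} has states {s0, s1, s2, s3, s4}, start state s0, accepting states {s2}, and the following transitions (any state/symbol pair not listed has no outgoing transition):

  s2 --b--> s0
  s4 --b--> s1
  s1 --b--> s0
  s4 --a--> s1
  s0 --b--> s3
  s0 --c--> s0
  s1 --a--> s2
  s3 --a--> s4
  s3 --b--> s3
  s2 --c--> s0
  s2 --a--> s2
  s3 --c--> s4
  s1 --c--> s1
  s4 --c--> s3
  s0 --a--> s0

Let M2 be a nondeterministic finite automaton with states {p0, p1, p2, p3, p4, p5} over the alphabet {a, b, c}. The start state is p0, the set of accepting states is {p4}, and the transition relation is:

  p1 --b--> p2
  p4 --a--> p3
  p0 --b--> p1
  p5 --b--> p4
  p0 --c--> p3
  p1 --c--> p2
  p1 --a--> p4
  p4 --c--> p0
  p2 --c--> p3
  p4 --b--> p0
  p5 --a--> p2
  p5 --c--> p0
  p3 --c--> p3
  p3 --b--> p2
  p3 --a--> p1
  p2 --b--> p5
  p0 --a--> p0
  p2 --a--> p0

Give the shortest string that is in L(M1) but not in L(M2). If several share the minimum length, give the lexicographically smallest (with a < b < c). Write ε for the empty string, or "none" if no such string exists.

The string baaa is accepted by M1 but not by M2.
No shorter string lies in the difference, and baaa is the lexicographically first length-4 string in L(M1) \ L(M2).

baaa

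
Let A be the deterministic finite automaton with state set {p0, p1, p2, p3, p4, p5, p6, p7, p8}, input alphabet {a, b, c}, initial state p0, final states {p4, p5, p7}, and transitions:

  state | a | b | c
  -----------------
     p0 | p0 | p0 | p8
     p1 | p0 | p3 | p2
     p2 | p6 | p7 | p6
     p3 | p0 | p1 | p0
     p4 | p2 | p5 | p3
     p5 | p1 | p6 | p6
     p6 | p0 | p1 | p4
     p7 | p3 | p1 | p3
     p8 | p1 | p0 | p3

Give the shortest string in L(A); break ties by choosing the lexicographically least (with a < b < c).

cacb

A breadth-first search from p0 reaches an accepting state first via the path p0 → p8 → p1 → p2 → p7 on input cacb.
No string of length < 4 is accepted (BFS exhausts all shorter strings without reaching an accepting state), and cacb is the lexicographically least accepting string of length 4.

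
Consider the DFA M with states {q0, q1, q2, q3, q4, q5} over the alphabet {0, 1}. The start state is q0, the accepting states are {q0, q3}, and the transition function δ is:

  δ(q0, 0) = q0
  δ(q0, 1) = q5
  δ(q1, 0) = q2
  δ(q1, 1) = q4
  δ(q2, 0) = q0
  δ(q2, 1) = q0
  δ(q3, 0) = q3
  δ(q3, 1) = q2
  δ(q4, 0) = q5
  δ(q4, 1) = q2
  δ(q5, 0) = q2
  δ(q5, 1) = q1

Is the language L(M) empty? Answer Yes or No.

The empty string ε is accepted: the run q0 ends in the accepting state q0.
Since at least one string is accepted, L(M) is not empty.

No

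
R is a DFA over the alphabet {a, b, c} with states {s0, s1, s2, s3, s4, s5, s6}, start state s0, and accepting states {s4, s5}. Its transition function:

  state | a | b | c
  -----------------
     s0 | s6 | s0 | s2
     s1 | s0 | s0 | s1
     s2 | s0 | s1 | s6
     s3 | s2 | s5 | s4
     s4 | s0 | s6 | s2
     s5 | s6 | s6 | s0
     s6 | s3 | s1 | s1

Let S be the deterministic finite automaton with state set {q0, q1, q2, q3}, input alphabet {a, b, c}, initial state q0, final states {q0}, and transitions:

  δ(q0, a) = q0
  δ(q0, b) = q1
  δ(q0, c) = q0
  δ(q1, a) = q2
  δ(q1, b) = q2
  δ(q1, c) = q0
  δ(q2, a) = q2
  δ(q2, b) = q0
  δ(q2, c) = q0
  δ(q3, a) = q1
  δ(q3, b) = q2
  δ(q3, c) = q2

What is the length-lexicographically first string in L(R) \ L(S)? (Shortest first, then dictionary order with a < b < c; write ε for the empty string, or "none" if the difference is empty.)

The string aab is accepted by R but not by S.
No shorter string lies in the difference, and aab is the lexicographically first length-3 string in L(R) \ L(S).

aab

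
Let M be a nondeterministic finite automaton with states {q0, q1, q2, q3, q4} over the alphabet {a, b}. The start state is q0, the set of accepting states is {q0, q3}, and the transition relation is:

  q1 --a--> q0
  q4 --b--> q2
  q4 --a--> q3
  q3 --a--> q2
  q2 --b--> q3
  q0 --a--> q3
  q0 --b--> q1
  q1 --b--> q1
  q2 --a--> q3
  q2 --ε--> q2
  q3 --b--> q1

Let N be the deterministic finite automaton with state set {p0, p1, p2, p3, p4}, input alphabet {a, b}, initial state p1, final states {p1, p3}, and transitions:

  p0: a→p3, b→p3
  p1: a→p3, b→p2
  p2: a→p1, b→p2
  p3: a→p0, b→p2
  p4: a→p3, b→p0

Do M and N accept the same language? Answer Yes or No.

Yes

Exploring the product automaton M × N from the start pair (q0, p1), following both machines on each input symbol, reaches 4 state pairs: (q0, p1), (q3, p3), (q1, p2), (q2, p0).
M accepts in {q0, q3} and N accepts in {p1, p3}. In every reachable pair the two components are either both accepting — (q0, p1), (q3, p3) — or both non-accepting, so no string is accepted by exactly one of the machines: L(M) \ L(N) and L(N) \ L(M) are both empty.
Hence every string is accepted by M iff it is accepted by N, and the two languages coincide.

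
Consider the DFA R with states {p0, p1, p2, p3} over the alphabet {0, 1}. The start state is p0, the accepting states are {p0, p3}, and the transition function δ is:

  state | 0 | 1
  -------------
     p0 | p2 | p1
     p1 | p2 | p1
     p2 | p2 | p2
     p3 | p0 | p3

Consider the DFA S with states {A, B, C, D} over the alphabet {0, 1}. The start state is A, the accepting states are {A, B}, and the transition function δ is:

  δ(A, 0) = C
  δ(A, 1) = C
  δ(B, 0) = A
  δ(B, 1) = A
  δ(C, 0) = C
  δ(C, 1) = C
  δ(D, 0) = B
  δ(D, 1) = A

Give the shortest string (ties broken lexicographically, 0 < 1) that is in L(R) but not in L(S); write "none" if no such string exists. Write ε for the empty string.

none

Exploring the product automaton R × S from the start pair (p0, A), following both machines on each input symbol, reaches 3 state pairs: (p0, A), (p2, C), (p1, C).
R accepts in {p0, p3} and S accepts in {A, B}. The reachable pairs whose R-component is accepting are (p0, A); in each of them the S-component is accepting too, so the product for L(R) \ L(S) (R-component accepting, S-component rejecting) has no reachable accepting pair and the difference is empty.
So every string accepted by R is also accepted by S: L(R) \ L(S) = ∅ and there is no such string.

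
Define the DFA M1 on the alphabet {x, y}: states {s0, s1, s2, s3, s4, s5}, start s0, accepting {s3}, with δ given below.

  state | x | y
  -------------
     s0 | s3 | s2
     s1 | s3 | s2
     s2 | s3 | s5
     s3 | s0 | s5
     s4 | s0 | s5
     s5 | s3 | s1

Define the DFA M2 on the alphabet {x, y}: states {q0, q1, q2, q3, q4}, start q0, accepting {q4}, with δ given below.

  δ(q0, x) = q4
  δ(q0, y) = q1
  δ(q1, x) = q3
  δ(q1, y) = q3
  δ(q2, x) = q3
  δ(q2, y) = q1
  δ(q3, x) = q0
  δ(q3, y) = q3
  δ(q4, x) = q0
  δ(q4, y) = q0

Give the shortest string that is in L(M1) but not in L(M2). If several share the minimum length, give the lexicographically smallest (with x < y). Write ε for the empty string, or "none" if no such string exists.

The string yx is accepted by M1 but not by M2.
No shorter string lies in the difference, and yx is the lexicographically first length-2 string in L(M1) \ L(M2).

yx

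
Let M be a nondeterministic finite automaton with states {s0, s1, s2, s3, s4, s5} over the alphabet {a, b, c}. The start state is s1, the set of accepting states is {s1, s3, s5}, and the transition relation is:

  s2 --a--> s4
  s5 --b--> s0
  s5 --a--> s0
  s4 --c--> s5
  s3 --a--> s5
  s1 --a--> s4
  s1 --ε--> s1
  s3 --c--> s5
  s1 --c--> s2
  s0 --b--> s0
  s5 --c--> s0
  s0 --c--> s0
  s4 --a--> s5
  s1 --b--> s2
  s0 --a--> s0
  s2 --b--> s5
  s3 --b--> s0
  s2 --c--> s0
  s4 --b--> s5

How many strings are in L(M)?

The useful subgraph on states {s1, s2, s4, s5} is acyclic, so L(M) is finite; the longest accepting path visits 4 useful states, giving maximum string length 3.
Counting accepting paths from s1 by length: 1 of length 0, 5 of length 2, 6 of length 3. Total 12.

12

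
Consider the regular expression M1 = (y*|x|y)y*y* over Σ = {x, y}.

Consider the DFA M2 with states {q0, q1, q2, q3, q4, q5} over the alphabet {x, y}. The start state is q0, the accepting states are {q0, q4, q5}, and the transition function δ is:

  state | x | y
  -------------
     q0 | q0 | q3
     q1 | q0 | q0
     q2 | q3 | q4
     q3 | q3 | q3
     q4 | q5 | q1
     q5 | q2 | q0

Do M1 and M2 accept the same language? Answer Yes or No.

The string y is accepted by M1 but rejected by M2.
So L(M1) ≠ L(M2).

No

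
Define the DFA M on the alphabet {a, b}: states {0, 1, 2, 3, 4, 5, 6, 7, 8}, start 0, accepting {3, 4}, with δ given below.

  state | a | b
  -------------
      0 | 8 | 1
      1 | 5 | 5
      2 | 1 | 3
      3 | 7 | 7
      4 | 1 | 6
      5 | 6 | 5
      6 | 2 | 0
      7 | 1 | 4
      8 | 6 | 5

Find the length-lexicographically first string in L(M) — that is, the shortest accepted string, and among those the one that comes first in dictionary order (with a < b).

aaab

A breadth-first search from 0 reaches an accepting state first via the path 0 → 8 → 6 → 2 → 3 on input aaab.
No string of length < 4 is accepted (BFS exhausts all shorter strings without reaching an accepting state), and aaab is the lexicographically least accepting string of length 4.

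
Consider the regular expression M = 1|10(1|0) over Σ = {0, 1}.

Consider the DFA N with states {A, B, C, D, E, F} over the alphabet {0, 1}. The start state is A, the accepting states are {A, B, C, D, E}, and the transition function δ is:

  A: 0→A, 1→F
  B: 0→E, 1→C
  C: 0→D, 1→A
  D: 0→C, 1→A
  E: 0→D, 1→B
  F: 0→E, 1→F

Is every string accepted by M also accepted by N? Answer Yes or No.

No

The string 1 is in L(M) but not in L(N).
So L(M) ⊄ L(N).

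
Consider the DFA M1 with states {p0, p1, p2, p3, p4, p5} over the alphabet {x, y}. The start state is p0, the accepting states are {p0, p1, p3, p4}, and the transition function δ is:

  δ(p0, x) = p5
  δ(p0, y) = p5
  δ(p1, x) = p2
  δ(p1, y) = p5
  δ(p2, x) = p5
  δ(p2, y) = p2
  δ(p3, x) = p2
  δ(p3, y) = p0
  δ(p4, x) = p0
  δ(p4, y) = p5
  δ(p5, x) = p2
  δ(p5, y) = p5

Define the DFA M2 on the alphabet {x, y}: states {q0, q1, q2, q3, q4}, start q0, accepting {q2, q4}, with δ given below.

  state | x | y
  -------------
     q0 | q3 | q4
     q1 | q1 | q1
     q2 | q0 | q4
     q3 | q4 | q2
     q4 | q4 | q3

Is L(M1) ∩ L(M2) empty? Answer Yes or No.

Exploring the product automaton M1 × M2 from the start pair (p0, q0), following both machines on each input symbol, reaches 9 state pairs: (p0, q0), (p5, q3), (p5, q4), (p2, q4), (p5, q2), (p2, q3), (p2, q0), (p2, q2), (p5, q0).
M1 accepts in {p0, p1, p3, p4} and M2 accepts in {q2, q4}; no reachable pair has both components accepting, so no string drives both machines to acceptance simultaneously and L(M1) ∩ L(M2) = ∅.
So no string is accepted by both, and the intersection is empty.

Yes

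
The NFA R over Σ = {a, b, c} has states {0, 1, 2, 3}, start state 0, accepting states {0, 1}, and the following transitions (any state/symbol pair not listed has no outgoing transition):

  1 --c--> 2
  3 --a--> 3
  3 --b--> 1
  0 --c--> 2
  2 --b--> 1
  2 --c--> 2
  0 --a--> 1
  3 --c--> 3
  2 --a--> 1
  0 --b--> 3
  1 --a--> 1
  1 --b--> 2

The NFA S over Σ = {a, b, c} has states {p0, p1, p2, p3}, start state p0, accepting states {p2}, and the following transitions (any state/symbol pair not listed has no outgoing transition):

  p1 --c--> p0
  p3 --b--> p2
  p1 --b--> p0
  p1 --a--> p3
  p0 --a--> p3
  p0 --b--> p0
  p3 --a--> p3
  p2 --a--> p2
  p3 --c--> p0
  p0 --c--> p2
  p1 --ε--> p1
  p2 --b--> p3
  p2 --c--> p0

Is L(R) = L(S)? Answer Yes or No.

No

The empty string ε is accepted by R but rejected by S.
So L(R) ≠ L(S).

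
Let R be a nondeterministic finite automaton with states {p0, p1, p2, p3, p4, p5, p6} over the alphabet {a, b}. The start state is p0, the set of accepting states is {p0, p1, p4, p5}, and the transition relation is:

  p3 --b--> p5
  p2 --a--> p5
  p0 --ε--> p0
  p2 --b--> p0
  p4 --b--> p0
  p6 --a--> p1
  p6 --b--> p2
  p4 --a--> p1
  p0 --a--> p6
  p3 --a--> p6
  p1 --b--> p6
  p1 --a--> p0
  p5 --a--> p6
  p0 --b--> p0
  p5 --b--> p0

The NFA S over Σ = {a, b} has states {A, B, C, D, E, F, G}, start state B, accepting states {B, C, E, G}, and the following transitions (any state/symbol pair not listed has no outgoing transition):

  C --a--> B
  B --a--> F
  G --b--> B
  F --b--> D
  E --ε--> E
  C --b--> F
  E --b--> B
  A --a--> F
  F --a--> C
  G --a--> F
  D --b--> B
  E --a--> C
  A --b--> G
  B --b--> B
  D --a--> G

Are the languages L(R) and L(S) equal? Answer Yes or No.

Exploring the product automaton R × S from the start pair (p0, B), following both machines on each input symbol, reaches 5 state pairs: (p0, B), (p6, F), (p1, C), (p2, D), (p5, G).
R accepts in {p0, p1, p4, p5} and S accepts in {B, C, E, G}. In every reachable pair the two components are either both accepting — (p0, B), (p1, C), (p5, G) — or both non-accepting, so no string is accepted by exactly one of the machines: L(R) \ L(S) and L(S) \ L(R) are both empty.
Hence every string is accepted by R iff it is accepted by S, and the two languages coincide.

Yes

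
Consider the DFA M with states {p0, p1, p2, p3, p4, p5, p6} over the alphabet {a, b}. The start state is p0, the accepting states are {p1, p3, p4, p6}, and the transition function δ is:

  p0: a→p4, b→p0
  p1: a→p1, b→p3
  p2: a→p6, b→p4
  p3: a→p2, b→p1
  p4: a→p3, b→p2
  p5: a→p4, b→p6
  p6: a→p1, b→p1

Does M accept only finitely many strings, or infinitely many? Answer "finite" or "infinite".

infinite

State p0 is reachable from the start and can reach an accepting state, and it lies on the cycle p0 → p0.
Traversing that cycle any number of times yields accepted strings of unbounded length, so the language is infinite.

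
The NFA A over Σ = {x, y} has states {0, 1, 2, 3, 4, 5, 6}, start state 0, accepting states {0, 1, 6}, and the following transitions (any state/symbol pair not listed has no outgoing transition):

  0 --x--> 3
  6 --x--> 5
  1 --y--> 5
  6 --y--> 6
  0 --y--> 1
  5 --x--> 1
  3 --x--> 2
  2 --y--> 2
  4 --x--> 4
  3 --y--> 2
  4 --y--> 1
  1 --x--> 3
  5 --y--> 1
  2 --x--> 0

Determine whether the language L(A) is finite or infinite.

infinite

State 0 is reachable from the start and can reach an accepting state, and it lies on the cycle 0 → 1 → 3 → 2 → 0.
Traversing that cycle any number of times yields accepted strings of unbounded length, so the language is infinite.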